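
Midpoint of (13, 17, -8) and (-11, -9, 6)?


Midpoint = ((13+-11)/2, (17+-9)/2, (-8+6)/2) = (1, 4, -1)

(1, 4, -1)


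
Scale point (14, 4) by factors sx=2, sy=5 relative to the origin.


Scaling: (x*sx, y*sy) = (14*2, 4*5) = (28, 20)

(28, 20)


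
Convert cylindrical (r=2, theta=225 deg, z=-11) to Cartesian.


x = 2 * cos(225) = -1.4142
y = 2 * sin(225) = -1.4142
z = -11

(-1.4142, -1.4142, -11)


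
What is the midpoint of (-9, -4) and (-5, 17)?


Midpoint = ((-9+-5)/2, (-4+17)/2) = (-7, 6.5)

(-7, 6.5)


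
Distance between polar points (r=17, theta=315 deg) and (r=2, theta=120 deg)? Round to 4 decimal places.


d = sqrt(r1^2 + r2^2 - 2*r1*r2*cos(t2-t1))
d = sqrt(17^2 + 2^2 - 2*17*2*cos(120-315)) = 18.9389

18.9389


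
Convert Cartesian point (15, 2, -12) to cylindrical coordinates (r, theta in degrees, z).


r = sqrt(15^2 + 2^2) = 15.1327
theta = atan2(2, 15) = 7.5946 deg
z = -12

r = 15.1327, theta = 7.5946 deg, z = -12


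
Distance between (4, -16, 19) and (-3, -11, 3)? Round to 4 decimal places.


d = sqrt((-3-4)^2 + (-11--16)^2 + (3-19)^2) = 18.1659

18.1659


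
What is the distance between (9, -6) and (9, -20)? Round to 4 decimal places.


d = sqrt((9-9)^2 + (-20--6)^2) = 14

14


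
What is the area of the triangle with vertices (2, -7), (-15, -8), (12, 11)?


Area = |x1(y2-y3) + x2(y3-y1) + x3(y1-y2)| / 2
= |2*(-8-11) + -15*(11--7) + 12*(-7--8)| / 2
= 148

148


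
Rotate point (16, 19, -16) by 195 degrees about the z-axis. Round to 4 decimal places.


x' = 16*cos(195) - 19*sin(195) = -10.5373
y' = 16*sin(195) + 19*cos(195) = -22.4937
z' = -16

(-10.5373, -22.4937, -16)


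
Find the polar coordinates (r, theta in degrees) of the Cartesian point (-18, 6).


r = sqrt((-18)^2 + 6^2) = 18.9737
theta = atan2(6, -18) = 161.5651 degrees

r = 18.9737, theta = 161.5651 degrees


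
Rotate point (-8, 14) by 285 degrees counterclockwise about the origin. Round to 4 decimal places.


x' = -8*cos(285) - 14*sin(285) = 11.4524
y' = -8*sin(285) + 14*cos(285) = 11.3509

(11.4524, 11.3509)


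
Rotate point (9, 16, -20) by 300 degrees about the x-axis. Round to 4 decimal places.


x' = 9
y' = 16*cos(300) - -20*sin(300) = -9.3205
z' = 16*sin(300) + -20*cos(300) = -23.8564

(9, -9.3205, -23.8564)


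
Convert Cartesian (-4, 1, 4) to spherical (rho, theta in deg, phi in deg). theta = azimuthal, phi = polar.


rho = sqrt((-4)^2 + 1^2 + 4^2) = 5.7446
theta = atan2(1, -4) = 165.9638 deg
phi = acos(4/5.7446) = 45.8683 deg

rho = 5.7446, theta = 165.9638 deg, phi = 45.8683 deg


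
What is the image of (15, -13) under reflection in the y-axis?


Reflection across y-axis: (x, y) -> (-x, y)
(15, -13) -> (-15, -13)

(-15, -13)


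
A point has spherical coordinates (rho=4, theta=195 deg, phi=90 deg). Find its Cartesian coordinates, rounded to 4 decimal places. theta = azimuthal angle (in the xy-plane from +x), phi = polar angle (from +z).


x = 4 * sin(90) * cos(195) = -3.8637
y = 4 * sin(90) * sin(195) = -1.0353
z = 4 * cos(90) = 0

(-3.8637, -1.0353, 0)


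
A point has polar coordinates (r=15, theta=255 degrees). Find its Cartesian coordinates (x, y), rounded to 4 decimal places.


x = 15 * cos(255) = -3.8823
y = 15 * sin(255) = -14.4889

(-3.8823, -14.4889)


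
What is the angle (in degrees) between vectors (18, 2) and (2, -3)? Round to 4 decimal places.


dot = 18*2 + 2*-3 = 30
|u| = 18.1108, |v| = 3.6056
cos(angle) = 0.4594
angle = 62.6501 degrees

62.6501 degrees


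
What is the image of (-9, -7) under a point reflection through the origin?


Reflection through origin: (x, y) -> (-x, -y)
(-9, -7) -> (9, 7)

(9, 7)


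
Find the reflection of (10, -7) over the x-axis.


Reflection across x-axis: (x, y) -> (x, -y)
(10, -7) -> (10, 7)

(10, 7)


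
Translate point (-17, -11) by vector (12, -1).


Translation: (x+dx, y+dy) = (-17+12, -11+-1) = (-5, -12)

(-5, -12)


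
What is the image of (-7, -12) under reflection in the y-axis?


Reflection across y-axis: (x, y) -> (-x, y)
(-7, -12) -> (7, -12)

(7, -12)


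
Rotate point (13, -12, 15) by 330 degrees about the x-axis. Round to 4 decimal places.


x' = 13
y' = -12*cos(330) - 15*sin(330) = -2.8923
z' = -12*sin(330) + 15*cos(330) = 18.9904

(13, -2.8923, 18.9904)


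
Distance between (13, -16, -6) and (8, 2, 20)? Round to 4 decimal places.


d = sqrt((8-13)^2 + (2--16)^2 + (20--6)^2) = 32.0156

32.0156


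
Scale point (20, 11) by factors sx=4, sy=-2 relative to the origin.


Scaling: (x*sx, y*sy) = (20*4, 11*-2) = (80, -22)

(80, -22)


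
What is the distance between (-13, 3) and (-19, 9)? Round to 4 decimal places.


d = sqrt((-19--13)^2 + (9-3)^2) = 8.4853

8.4853


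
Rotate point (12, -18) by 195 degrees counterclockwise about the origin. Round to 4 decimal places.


x' = 12*cos(195) - -18*sin(195) = -16.2499
y' = 12*sin(195) + -18*cos(195) = 14.2808

(-16.2499, 14.2808)


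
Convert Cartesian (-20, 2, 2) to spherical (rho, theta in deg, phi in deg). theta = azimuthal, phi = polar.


rho = sqrt((-20)^2 + 2^2 + 2^2) = 20.199
theta = atan2(2, -20) = 174.2894 deg
phi = acos(2/20.199) = 84.3176 deg

rho = 20.199, theta = 174.2894 deg, phi = 84.3176 deg


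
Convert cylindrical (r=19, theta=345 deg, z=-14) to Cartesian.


x = 19 * cos(345) = 18.3526
y = 19 * sin(345) = -4.9176
z = -14

(18.3526, -4.9176, -14)


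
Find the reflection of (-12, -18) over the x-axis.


Reflection across x-axis: (x, y) -> (x, -y)
(-12, -18) -> (-12, 18)

(-12, 18)


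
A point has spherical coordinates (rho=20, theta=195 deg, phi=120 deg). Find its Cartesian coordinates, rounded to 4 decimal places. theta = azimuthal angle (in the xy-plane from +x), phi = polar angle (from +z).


x = 20 * sin(120) * cos(195) = -16.7303
y = 20 * sin(120) * sin(195) = -4.4829
z = 20 * cos(120) = -10

(-16.7303, -4.4829, -10)


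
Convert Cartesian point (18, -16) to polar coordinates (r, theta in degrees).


r = sqrt(18^2 + (-16)^2) = 24.0832
theta = atan2(-16, 18) = 318.3665 degrees

r = 24.0832, theta = 318.3665 degrees


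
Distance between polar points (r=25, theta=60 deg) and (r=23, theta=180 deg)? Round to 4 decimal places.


d = sqrt(r1^2 + r2^2 - 2*r1*r2*cos(t2-t1))
d = sqrt(25^2 + 23^2 - 2*25*23*cos(180-60)) = 41.5812

41.5812


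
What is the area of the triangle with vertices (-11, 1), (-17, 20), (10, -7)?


Area = |x1(y2-y3) + x2(y3-y1) + x3(y1-y2)| / 2
= |-11*(20--7) + -17*(-7-1) + 10*(1-20)| / 2
= 175.5

175.5


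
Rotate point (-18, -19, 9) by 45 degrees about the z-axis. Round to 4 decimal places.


x' = -18*cos(45) - -19*sin(45) = 0.7071
y' = -18*sin(45) + -19*cos(45) = -26.163
z' = 9

(0.7071, -26.163, 9)


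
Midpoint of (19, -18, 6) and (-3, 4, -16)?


Midpoint = ((19+-3)/2, (-18+4)/2, (6+-16)/2) = (8, -7, -5)

(8, -7, -5)


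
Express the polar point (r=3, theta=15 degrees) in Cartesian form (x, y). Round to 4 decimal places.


x = 3 * cos(15) = 2.8978
y = 3 * sin(15) = 0.7765

(2.8978, 0.7765)


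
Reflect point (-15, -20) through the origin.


Reflection through origin: (x, y) -> (-x, -y)
(-15, -20) -> (15, 20)

(15, 20)


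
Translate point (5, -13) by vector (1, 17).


Translation: (x+dx, y+dy) = (5+1, -13+17) = (6, 4)

(6, 4)


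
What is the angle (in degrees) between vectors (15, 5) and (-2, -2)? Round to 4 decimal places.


dot = 15*-2 + 5*-2 = -40
|u| = 15.8114, |v| = 2.8284
cos(angle) = -0.8944
angle = 153.4349 degrees

153.4349 degrees


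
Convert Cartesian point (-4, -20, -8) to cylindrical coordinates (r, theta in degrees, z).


r = sqrt((-4)^2 + (-20)^2) = 20.3961
theta = atan2(-20, -4) = 258.6901 deg
z = -8

r = 20.3961, theta = 258.6901 deg, z = -8


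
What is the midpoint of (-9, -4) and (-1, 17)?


Midpoint = ((-9+-1)/2, (-4+17)/2) = (-5, 6.5)

(-5, 6.5)


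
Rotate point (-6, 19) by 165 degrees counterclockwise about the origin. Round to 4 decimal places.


x' = -6*cos(165) - 19*sin(165) = 0.878
y' = -6*sin(165) + 19*cos(165) = -19.9055

(0.878, -19.9055)


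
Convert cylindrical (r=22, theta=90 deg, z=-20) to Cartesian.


x = 22 * cos(90) = 0
y = 22 * sin(90) = 22
z = -20

(0, 22, -20)


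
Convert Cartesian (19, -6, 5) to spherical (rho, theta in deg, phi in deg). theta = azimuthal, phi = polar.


rho = sqrt(19^2 + (-6)^2 + 5^2) = 20.5426
theta = atan2(-6, 19) = 342.4744 deg
phi = acos(5/20.5426) = 75.9129 deg

rho = 20.5426, theta = 342.4744 deg, phi = 75.9129 deg


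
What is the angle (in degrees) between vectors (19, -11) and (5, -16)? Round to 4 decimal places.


dot = 19*5 + -11*-16 = 271
|u| = 21.9545, |v| = 16.7631
cos(angle) = 0.7364
angle = 42.5774 degrees

42.5774 degrees


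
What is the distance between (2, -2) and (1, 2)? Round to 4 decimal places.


d = sqrt((1-2)^2 + (2--2)^2) = 4.1231

4.1231


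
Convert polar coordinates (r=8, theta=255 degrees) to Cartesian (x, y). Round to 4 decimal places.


x = 8 * cos(255) = -2.0706
y = 8 * sin(255) = -7.7274

(-2.0706, -7.7274)


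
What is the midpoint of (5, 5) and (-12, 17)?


Midpoint = ((5+-12)/2, (5+17)/2) = (-3.5, 11)

(-3.5, 11)


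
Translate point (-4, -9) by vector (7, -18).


Translation: (x+dx, y+dy) = (-4+7, -9+-18) = (3, -27)

(3, -27)


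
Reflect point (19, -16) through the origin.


Reflection through origin: (x, y) -> (-x, -y)
(19, -16) -> (-19, 16)

(-19, 16)


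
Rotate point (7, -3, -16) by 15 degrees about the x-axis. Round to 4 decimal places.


x' = 7
y' = -3*cos(15) - -16*sin(15) = 1.2433
z' = -3*sin(15) + -16*cos(15) = -16.2313

(7, 1.2433, -16.2313)


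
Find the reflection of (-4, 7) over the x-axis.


Reflection across x-axis: (x, y) -> (x, -y)
(-4, 7) -> (-4, -7)

(-4, -7)


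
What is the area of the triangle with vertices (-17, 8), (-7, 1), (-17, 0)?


Area = |x1(y2-y3) + x2(y3-y1) + x3(y1-y2)| / 2
= |-17*(1-0) + -7*(0-8) + -17*(8-1)| / 2
= 40

40


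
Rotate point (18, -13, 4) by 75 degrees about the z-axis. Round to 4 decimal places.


x' = 18*cos(75) - -13*sin(75) = 17.2158
y' = 18*sin(75) + -13*cos(75) = 14.022
z' = 4

(17.2158, 14.022, 4)


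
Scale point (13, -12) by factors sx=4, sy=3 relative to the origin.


Scaling: (x*sx, y*sy) = (13*4, -12*3) = (52, -36)

(52, -36)


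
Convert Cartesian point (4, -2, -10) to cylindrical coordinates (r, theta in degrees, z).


r = sqrt(4^2 + (-2)^2) = 4.4721
theta = atan2(-2, 4) = 333.4349 deg
z = -10

r = 4.4721, theta = 333.4349 deg, z = -10


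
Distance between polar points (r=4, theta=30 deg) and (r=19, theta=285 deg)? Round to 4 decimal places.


d = sqrt(r1^2 + r2^2 - 2*r1*r2*cos(t2-t1))
d = sqrt(4^2 + 19^2 - 2*4*19*cos(285-30)) = 20.4044

20.4044


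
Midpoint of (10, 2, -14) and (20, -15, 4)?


Midpoint = ((10+20)/2, (2+-15)/2, (-14+4)/2) = (15, -6.5, -5)

(15, -6.5, -5)


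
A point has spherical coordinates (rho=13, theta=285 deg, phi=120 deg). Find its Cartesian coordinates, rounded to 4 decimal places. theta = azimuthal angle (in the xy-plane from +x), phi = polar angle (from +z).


x = 13 * sin(120) * cos(285) = 2.9139
y = 13 * sin(120) * sin(285) = -10.8747
z = 13 * cos(120) = -6.5

(2.9139, -10.8747, -6.5)


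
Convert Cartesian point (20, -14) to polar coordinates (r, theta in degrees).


r = sqrt(20^2 + (-14)^2) = 24.4131
theta = atan2(-14, 20) = 325.008 degrees

r = 24.4131, theta = 325.008 degrees


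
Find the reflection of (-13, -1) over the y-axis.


Reflection across y-axis: (x, y) -> (-x, y)
(-13, -1) -> (13, -1)

(13, -1)


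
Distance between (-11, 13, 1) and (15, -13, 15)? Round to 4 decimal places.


d = sqrt((15--11)^2 + (-13-13)^2 + (15-1)^2) = 39.3446

39.3446


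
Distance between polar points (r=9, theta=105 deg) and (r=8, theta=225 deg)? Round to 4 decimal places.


d = sqrt(r1^2 + r2^2 - 2*r1*r2*cos(t2-t1))
d = sqrt(9^2 + 8^2 - 2*9*8*cos(225-105)) = 14.7309

14.7309


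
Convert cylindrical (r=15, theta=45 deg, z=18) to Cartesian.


x = 15 * cos(45) = 10.6066
y = 15 * sin(45) = 10.6066
z = 18

(10.6066, 10.6066, 18)


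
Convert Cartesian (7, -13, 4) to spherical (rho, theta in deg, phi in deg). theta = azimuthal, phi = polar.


rho = sqrt(7^2 + (-13)^2 + 4^2) = 15.2971
theta = atan2(-13, 7) = 298.3008 deg
phi = acos(4/15.2971) = 74.8416 deg

rho = 15.2971, theta = 298.3008 deg, phi = 74.8416 deg


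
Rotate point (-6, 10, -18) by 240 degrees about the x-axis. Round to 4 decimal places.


x' = -6
y' = 10*cos(240) - -18*sin(240) = -20.5885
z' = 10*sin(240) + -18*cos(240) = 0.3397

(-6, -20.5885, 0.3397)


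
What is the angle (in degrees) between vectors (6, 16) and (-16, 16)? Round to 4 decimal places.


dot = 6*-16 + 16*16 = 160
|u| = 17.088, |v| = 22.6274
cos(angle) = 0.4138
angle = 65.556 degrees

65.556 degrees


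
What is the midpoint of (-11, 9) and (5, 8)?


Midpoint = ((-11+5)/2, (9+8)/2) = (-3, 8.5)

(-3, 8.5)


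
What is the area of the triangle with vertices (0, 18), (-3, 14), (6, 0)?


Area = |x1(y2-y3) + x2(y3-y1) + x3(y1-y2)| / 2
= |0*(14-0) + -3*(0-18) + 6*(18-14)| / 2
= 39

39


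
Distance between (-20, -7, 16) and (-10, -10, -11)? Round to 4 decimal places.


d = sqrt((-10--20)^2 + (-10--7)^2 + (-11-16)^2) = 28.9482

28.9482


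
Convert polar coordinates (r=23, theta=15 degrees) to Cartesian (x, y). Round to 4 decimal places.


x = 23 * cos(15) = 22.2163
y = 23 * sin(15) = 5.9528

(22.2163, 5.9528)


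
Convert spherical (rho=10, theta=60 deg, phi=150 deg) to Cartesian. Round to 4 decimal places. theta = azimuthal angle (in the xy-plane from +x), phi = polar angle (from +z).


x = 10 * sin(150) * cos(60) = 2.5
y = 10 * sin(150) * sin(60) = 4.3301
z = 10 * cos(150) = -8.6603

(2.5, 4.3301, -8.6603)


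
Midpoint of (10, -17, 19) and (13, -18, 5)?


Midpoint = ((10+13)/2, (-17+-18)/2, (19+5)/2) = (11.5, -17.5, 12)

(11.5, -17.5, 12)


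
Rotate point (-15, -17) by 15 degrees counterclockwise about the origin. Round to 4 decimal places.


x' = -15*cos(15) - -17*sin(15) = -10.089
y' = -15*sin(15) + -17*cos(15) = -20.303

(-10.089, -20.303)


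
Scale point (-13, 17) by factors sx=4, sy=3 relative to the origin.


Scaling: (x*sx, y*sy) = (-13*4, 17*3) = (-52, 51)

(-52, 51)


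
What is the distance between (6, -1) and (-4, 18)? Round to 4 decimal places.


d = sqrt((-4-6)^2 + (18--1)^2) = 21.4709

21.4709


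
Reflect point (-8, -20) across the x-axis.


Reflection across x-axis: (x, y) -> (x, -y)
(-8, -20) -> (-8, 20)

(-8, 20)


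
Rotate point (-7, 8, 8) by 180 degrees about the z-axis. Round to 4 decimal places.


x' = -7*cos(180) - 8*sin(180) = 7
y' = -7*sin(180) + 8*cos(180) = -8
z' = 8

(7, -8, 8)


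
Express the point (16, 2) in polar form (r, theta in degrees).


r = sqrt(16^2 + 2^2) = 16.1245
theta = atan2(2, 16) = 7.125 degrees

r = 16.1245, theta = 7.125 degrees


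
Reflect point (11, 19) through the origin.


Reflection through origin: (x, y) -> (-x, -y)
(11, 19) -> (-11, -19)

(-11, -19)


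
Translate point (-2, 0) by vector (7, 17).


Translation: (x+dx, y+dy) = (-2+7, 0+17) = (5, 17)

(5, 17)


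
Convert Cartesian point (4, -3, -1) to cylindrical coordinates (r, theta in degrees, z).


r = sqrt(4^2 + (-3)^2) = 5
theta = atan2(-3, 4) = 323.1301 deg
z = -1

r = 5, theta = 323.1301 deg, z = -1


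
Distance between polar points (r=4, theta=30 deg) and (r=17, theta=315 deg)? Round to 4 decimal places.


d = sqrt(r1^2 + r2^2 - 2*r1*r2*cos(t2-t1))
d = sqrt(4^2 + 17^2 - 2*4*17*cos(315-30)) = 16.4256

16.4256


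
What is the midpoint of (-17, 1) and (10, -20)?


Midpoint = ((-17+10)/2, (1+-20)/2) = (-3.5, -9.5)

(-3.5, -9.5)


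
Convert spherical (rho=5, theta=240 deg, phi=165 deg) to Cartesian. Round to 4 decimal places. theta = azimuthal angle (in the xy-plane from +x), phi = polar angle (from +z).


x = 5 * sin(165) * cos(240) = -0.647
y = 5 * sin(165) * sin(240) = -1.1207
z = 5 * cos(165) = -4.8296

(-0.647, -1.1207, -4.8296)


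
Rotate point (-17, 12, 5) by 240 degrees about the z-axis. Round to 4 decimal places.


x' = -17*cos(240) - 12*sin(240) = 18.8923
y' = -17*sin(240) + 12*cos(240) = 8.7224
z' = 5

(18.8923, 8.7224, 5)


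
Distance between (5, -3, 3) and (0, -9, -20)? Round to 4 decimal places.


d = sqrt((0-5)^2 + (-9--3)^2 + (-20-3)^2) = 24.2899

24.2899


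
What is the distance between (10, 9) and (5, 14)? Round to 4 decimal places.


d = sqrt((5-10)^2 + (14-9)^2) = 7.0711

7.0711


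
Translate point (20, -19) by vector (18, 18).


Translation: (x+dx, y+dy) = (20+18, -19+18) = (38, -1)

(38, -1)


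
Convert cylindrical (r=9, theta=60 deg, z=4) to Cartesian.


x = 9 * cos(60) = 4.5
y = 9 * sin(60) = 7.7942
z = 4

(4.5, 7.7942, 4)


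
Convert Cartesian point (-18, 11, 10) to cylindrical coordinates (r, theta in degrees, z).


r = sqrt((-18)^2 + 11^2) = 21.095
theta = atan2(11, -18) = 148.5704 deg
z = 10

r = 21.095, theta = 148.5704 deg, z = 10


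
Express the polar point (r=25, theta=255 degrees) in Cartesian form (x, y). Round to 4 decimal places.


x = 25 * cos(255) = -6.4705
y = 25 * sin(255) = -24.1481

(-6.4705, -24.1481)


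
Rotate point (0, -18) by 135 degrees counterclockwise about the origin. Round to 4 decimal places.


x' = 0*cos(135) - -18*sin(135) = 12.7279
y' = 0*sin(135) + -18*cos(135) = 12.7279

(12.7279, 12.7279)


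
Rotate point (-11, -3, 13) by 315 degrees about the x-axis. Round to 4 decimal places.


x' = -11
y' = -3*cos(315) - 13*sin(315) = 7.0711
z' = -3*sin(315) + 13*cos(315) = 11.3137

(-11, 7.0711, 11.3137)


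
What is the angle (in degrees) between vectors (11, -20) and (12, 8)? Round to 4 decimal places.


dot = 11*12 + -20*8 = -28
|u| = 22.8254, |v| = 14.4222
cos(angle) = -0.0851
angle = 94.8793 degrees

94.8793 degrees


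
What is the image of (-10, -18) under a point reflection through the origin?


Reflection through origin: (x, y) -> (-x, -y)
(-10, -18) -> (10, 18)

(10, 18)


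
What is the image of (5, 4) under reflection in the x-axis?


Reflection across x-axis: (x, y) -> (x, -y)
(5, 4) -> (5, -4)

(5, -4)


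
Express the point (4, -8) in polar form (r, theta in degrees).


r = sqrt(4^2 + (-8)^2) = 8.9443
theta = atan2(-8, 4) = 296.5651 degrees

r = 8.9443, theta = 296.5651 degrees


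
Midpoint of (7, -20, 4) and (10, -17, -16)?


Midpoint = ((7+10)/2, (-20+-17)/2, (4+-16)/2) = (8.5, -18.5, -6)

(8.5, -18.5, -6)


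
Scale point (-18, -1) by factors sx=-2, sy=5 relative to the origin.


Scaling: (x*sx, y*sy) = (-18*-2, -1*5) = (36, -5)

(36, -5)


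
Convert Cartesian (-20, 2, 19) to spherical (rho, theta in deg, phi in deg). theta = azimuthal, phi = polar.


rho = sqrt((-20)^2 + 2^2 + 19^2) = 27.6586
theta = atan2(2, -20) = 174.2894 deg
phi = acos(19/27.6586) = 46.6111 deg

rho = 27.6586, theta = 174.2894 deg, phi = 46.6111 deg


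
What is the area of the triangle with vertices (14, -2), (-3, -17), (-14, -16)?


Area = |x1(y2-y3) + x2(y3-y1) + x3(y1-y2)| / 2
= |14*(-17--16) + -3*(-16--2) + -14*(-2--17)| / 2
= 91

91


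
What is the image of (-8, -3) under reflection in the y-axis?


Reflection across y-axis: (x, y) -> (-x, y)
(-8, -3) -> (8, -3)

(8, -3)


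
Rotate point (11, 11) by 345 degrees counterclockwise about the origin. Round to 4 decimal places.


x' = 11*cos(345) - 11*sin(345) = 13.4722
y' = 11*sin(345) + 11*cos(345) = 7.7782

(13.4722, 7.7782)


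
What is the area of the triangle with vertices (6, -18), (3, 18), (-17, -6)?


Area = |x1(y2-y3) + x2(y3-y1) + x3(y1-y2)| / 2
= |6*(18--6) + 3*(-6--18) + -17*(-18-18)| / 2
= 396

396


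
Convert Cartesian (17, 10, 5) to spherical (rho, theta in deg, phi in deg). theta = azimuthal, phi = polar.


rho = sqrt(17^2 + 10^2 + 5^2) = 20.347
theta = atan2(10, 17) = 30.4655 deg
phi = acos(5/20.347) = 75.7746 deg

rho = 20.347, theta = 30.4655 deg, phi = 75.7746 deg


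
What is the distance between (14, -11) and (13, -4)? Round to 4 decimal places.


d = sqrt((13-14)^2 + (-4--11)^2) = 7.0711

7.0711


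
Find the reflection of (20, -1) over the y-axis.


Reflection across y-axis: (x, y) -> (-x, y)
(20, -1) -> (-20, -1)

(-20, -1)


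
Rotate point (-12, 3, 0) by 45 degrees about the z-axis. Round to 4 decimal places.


x' = -12*cos(45) - 3*sin(45) = -10.6066
y' = -12*sin(45) + 3*cos(45) = -6.364
z' = 0

(-10.6066, -6.364, 0)


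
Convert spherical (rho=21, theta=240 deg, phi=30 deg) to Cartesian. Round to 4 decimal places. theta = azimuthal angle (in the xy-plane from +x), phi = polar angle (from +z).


x = 21 * sin(30) * cos(240) = -5.25
y = 21 * sin(30) * sin(240) = -9.0933
z = 21 * cos(30) = 18.1865

(-5.25, -9.0933, 18.1865)


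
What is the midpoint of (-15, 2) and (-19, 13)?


Midpoint = ((-15+-19)/2, (2+13)/2) = (-17, 7.5)

(-17, 7.5)


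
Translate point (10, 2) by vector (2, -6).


Translation: (x+dx, y+dy) = (10+2, 2+-6) = (12, -4)

(12, -4)


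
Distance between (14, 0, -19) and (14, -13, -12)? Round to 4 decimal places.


d = sqrt((14-14)^2 + (-13-0)^2 + (-12--19)^2) = 14.7648

14.7648


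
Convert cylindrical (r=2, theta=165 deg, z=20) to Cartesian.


x = 2 * cos(165) = -1.9319
y = 2 * sin(165) = 0.5176
z = 20

(-1.9319, 0.5176, 20)


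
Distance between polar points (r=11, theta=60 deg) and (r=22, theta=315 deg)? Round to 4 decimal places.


d = sqrt(r1^2 + r2^2 - 2*r1*r2*cos(t2-t1))
d = sqrt(11^2 + 22^2 - 2*11*22*cos(315-60)) = 27.0235

27.0235


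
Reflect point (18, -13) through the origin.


Reflection through origin: (x, y) -> (-x, -y)
(18, -13) -> (-18, 13)

(-18, 13)


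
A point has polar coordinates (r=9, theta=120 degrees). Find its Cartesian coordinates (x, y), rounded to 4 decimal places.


x = 9 * cos(120) = -4.5
y = 9 * sin(120) = 7.7942

(-4.5, 7.7942)


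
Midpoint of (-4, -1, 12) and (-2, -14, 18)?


Midpoint = ((-4+-2)/2, (-1+-14)/2, (12+18)/2) = (-3, -7.5, 15)

(-3, -7.5, 15)


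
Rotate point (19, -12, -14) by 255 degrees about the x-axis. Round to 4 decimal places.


x' = 19
y' = -12*cos(255) - -14*sin(255) = -10.4171
z' = -12*sin(255) + -14*cos(255) = 15.2146

(19, -10.4171, 15.2146)


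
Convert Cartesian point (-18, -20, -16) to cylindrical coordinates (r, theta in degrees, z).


r = sqrt((-18)^2 + (-20)^2) = 26.9072
theta = atan2(-20, -18) = 228.0128 deg
z = -16

r = 26.9072, theta = 228.0128 deg, z = -16


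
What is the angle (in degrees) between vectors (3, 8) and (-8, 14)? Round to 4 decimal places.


dot = 3*-8 + 8*14 = 88
|u| = 8.544, |v| = 16.1245
cos(angle) = 0.6388
angle = 50.3009 degrees

50.3009 degrees


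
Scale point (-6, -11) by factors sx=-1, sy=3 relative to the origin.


Scaling: (x*sx, y*sy) = (-6*-1, -11*3) = (6, -33)

(6, -33)


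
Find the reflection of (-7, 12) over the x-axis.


Reflection across x-axis: (x, y) -> (x, -y)
(-7, 12) -> (-7, -12)

(-7, -12)


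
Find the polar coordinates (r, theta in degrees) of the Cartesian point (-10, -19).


r = sqrt((-10)^2 + (-19)^2) = 21.4709
theta = atan2(-19, -10) = 242.2415 degrees

r = 21.4709, theta = 242.2415 degrees


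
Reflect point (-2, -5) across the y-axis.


Reflection across y-axis: (x, y) -> (-x, y)
(-2, -5) -> (2, -5)

(2, -5)


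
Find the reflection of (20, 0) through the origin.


Reflection through origin: (x, y) -> (-x, -y)
(20, 0) -> (-20, 0)

(-20, 0)


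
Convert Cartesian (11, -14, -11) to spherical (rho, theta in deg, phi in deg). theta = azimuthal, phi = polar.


rho = sqrt(11^2 + (-14)^2 + (-11)^2) = 20.9284
theta = atan2(-14, 11) = 308.1572 deg
phi = acos(-11/20.9284) = 121.7087 deg

rho = 20.9284, theta = 308.1572 deg, phi = 121.7087 deg


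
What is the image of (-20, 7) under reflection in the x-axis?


Reflection across x-axis: (x, y) -> (x, -y)
(-20, 7) -> (-20, -7)

(-20, -7)


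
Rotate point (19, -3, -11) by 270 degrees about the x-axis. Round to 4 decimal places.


x' = 19
y' = -3*cos(270) - -11*sin(270) = -11
z' = -3*sin(270) + -11*cos(270) = 3

(19, -11, 3)


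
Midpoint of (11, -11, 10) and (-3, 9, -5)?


Midpoint = ((11+-3)/2, (-11+9)/2, (10+-5)/2) = (4, -1, 2.5)

(4, -1, 2.5)


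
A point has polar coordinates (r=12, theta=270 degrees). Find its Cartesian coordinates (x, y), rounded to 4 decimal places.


x = 12 * cos(270) = 0
y = 12 * sin(270) = -12

(0, -12)


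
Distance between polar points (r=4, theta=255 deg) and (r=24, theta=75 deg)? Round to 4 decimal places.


d = sqrt(r1^2 + r2^2 - 2*r1*r2*cos(t2-t1))
d = sqrt(4^2 + 24^2 - 2*4*24*cos(75-255)) = 28

28


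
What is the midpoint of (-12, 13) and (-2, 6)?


Midpoint = ((-12+-2)/2, (13+6)/2) = (-7, 9.5)

(-7, 9.5)


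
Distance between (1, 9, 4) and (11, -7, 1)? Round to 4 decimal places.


d = sqrt((11-1)^2 + (-7-9)^2 + (1-4)^2) = 19.105

19.105


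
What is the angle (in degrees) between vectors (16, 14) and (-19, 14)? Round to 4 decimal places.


dot = 16*-19 + 14*14 = -108
|u| = 21.2603, |v| = 23.6008
cos(angle) = -0.2152
angle = 102.4297 degrees

102.4297 degrees


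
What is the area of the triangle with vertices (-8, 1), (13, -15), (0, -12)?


Area = |x1(y2-y3) + x2(y3-y1) + x3(y1-y2)| / 2
= |-8*(-15--12) + 13*(-12-1) + 0*(1--15)| / 2
= 72.5

72.5


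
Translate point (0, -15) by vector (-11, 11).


Translation: (x+dx, y+dy) = (0+-11, -15+11) = (-11, -4)

(-11, -4)


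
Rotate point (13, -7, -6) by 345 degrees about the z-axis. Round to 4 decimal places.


x' = 13*cos(345) - -7*sin(345) = 10.7453
y' = 13*sin(345) + -7*cos(345) = -10.1261
z' = -6

(10.7453, -10.1261, -6)


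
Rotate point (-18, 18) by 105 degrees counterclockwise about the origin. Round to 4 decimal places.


x' = -18*cos(105) - 18*sin(105) = -12.7279
y' = -18*sin(105) + 18*cos(105) = -22.0454

(-12.7279, -22.0454)


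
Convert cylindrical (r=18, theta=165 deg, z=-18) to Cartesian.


x = 18 * cos(165) = -17.3867
y = 18 * sin(165) = 4.6587
z = -18

(-17.3867, 4.6587, -18)


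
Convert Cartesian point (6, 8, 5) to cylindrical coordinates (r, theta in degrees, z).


r = sqrt(6^2 + 8^2) = 10
theta = atan2(8, 6) = 53.1301 deg
z = 5

r = 10, theta = 53.1301 deg, z = 5


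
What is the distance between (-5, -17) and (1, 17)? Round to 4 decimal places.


d = sqrt((1--5)^2 + (17--17)^2) = 34.5254

34.5254


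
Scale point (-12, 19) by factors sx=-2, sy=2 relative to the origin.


Scaling: (x*sx, y*sy) = (-12*-2, 19*2) = (24, 38)

(24, 38)


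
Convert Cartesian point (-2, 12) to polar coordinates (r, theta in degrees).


r = sqrt((-2)^2 + 12^2) = 12.1655
theta = atan2(12, -2) = 99.4623 degrees

r = 12.1655, theta = 99.4623 degrees


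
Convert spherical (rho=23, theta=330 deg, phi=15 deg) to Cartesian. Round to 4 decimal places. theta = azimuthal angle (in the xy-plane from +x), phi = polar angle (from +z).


x = 23 * sin(15) * cos(330) = 5.1553
y = 23 * sin(15) * sin(330) = -2.9764
z = 23 * cos(15) = 22.2163

(5.1553, -2.9764, 22.2163)


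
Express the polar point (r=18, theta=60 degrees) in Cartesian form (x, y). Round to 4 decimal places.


x = 18 * cos(60) = 9
y = 18 * sin(60) = 15.5885

(9, 15.5885)


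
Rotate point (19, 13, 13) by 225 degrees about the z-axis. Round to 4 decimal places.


x' = 19*cos(225) - 13*sin(225) = -4.2426
y' = 19*sin(225) + 13*cos(225) = -22.6274
z' = 13

(-4.2426, -22.6274, 13)


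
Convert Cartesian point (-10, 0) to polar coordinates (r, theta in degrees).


r = sqrt((-10)^2 + 0^2) = 10
theta = atan2(0, -10) = 180 degrees

r = 10, theta = 180 degrees


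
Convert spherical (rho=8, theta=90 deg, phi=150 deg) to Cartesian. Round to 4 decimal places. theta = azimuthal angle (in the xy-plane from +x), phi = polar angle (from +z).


x = 8 * sin(150) * cos(90) = 0
y = 8 * sin(150) * sin(90) = 4
z = 8 * cos(150) = -6.9282

(0, 4, -6.9282)


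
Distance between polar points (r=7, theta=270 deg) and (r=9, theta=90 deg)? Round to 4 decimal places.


d = sqrt(r1^2 + r2^2 - 2*r1*r2*cos(t2-t1))
d = sqrt(7^2 + 9^2 - 2*7*9*cos(90-270)) = 16

16


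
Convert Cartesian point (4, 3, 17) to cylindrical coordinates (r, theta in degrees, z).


r = sqrt(4^2 + 3^2) = 5
theta = atan2(3, 4) = 36.8699 deg
z = 17

r = 5, theta = 36.8699 deg, z = 17


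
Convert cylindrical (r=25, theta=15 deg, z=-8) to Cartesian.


x = 25 * cos(15) = 24.1481
y = 25 * sin(15) = 6.4705
z = -8

(24.1481, 6.4705, -8)


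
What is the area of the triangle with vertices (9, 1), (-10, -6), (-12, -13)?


Area = |x1(y2-y3) + x2(y3-y1) + x3(y1-y2)| / 2
= |9*(-6--13) + -10*(-13-1) + -12*(1--6)| / 2
= 59.5

59.5


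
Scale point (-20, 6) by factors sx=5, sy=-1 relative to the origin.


Scaling: (x*sx, y*sy) = (-20*5, 6*-1) = (-100, -6)

(-100, -6)


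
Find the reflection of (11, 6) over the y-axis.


Reflection across y-axis: (x, y) -> (-x, y)
(11, 6) -> (-11, 6)

(-11, 6)


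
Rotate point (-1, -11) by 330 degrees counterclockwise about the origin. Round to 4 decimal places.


x' = -1*cos(330) - -11*sin(330) = -6.366
y' = -1*sin(330) + -11*cos(330) = -9.0263

(-6.366, -9.0263)


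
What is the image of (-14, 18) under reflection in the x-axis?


Reflection across x-axis: (x, y) -> (x, -y)
(-14, 18) -> (-14, -18)

(-14, -18)


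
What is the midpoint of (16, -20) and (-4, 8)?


Midpoint = ((16+-4)/2, (-20+8)/2) = (6, -6)

(6, -6)


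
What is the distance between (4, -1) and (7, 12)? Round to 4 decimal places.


d = sqrt((7-4)^2 + (12--1)^2) = 13.3417

13.3417


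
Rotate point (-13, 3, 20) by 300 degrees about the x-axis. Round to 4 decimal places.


x' = -13
y' = 3*cos(300) - 20*sin(300) = 18.8205
z' = 3*sin(300) + 20*cos(300) = 7.4019

(-13, 18.8205, 7.4019)


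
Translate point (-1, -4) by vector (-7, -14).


Translation: (x+dx, y+dy) = (-1+-7, -4+-14) = (-8, -18)

(-8, -18)


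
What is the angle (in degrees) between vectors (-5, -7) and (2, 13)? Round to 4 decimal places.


dot = -5*2 + -7*13 = -101
|u| = 8.6023, |v| = 13.1529
cos(angle) = -0.8927
angle = 153.2085 degrees

153.2085 degrees


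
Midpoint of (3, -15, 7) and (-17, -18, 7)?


Midpoint = ((3+-17)/2, (-15+-18)/2, (7+7)/2) = (-7, -16.5, 7)

(-7, -16.5, 7)


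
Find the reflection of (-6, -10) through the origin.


Reflection through origin: (x, y) -> (-x, -y)
(-6, -10) -> (6, 10)

(6, 10)


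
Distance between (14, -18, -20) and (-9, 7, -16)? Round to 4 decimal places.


d = sqrt((-9-14)^2 + (7--18)^2 + (-16--20)^2) = 34.2053

34.2053


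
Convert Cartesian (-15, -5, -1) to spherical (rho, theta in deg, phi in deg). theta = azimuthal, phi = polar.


rho = sqrt((-15)^2 + (-5)^2 + (-1)^2) = 15.843
theta = atan2(-5, -15) = 198.4349 deg
phi = acos(-1/15.843) = 93.6189 deg

rho = 15.843, theta = 198.4349 deg, phi = 93.6189 deg


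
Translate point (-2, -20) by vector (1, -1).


Translation: (x+dx, y+dy) = (-2+1, -20+-1) = (-1, -21)

(-1, -21)


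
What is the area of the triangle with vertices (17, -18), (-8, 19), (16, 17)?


Area = |x1(y2-y3) + x2(y3-y1) + x3(y1-y2)| / 2
= |17*(19-17) + -8*(17--18) + 16*(-18-19)| / 2
= 419

419


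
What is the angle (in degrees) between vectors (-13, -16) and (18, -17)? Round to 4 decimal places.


dot = -13*18 + -16*-17 = 38
|u| = 20.6155, |v| = 24.7588
cos(angle) = 0.0744
angle = 85.7304 degrees

85.7304 degrees


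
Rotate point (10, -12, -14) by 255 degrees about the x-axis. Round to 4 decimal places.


x' = 10
y' = -12*cos(255) - -14*sin(255) = -10.4171
z' = -12*sin(255) + -14*cos(255) = 15.2146

(10, -10.4171, 15.2146)


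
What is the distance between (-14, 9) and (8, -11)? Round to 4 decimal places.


d = sqrt((8--14)^2 + (-11-9)^2) = 29.7321

29.7321


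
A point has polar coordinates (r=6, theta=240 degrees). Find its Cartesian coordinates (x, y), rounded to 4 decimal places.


x = 6 * cos(240) = -3
y = 6 * sin(240) = -5.1962

(-3, -5.1962)


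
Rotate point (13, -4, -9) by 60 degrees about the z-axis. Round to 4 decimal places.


x' = 13*cos(60) - -4*sin(60) = 9.9641
y' = 13*sin(60) + -4*cos(60) = 9.2583
z' = -9

(9.9641, 9.2583, -9)


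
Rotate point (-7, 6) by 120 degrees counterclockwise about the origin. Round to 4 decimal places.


x' = -7*cos(120) - 6*sin(120) = -1.6962
y' = -7*sin(120) + 6*cos(120) = -9.0622

(-1.6962, -9.0622)


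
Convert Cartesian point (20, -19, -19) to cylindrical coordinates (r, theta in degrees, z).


r = sqrt(20^2 + (-19)^2) = 27.5862
theta = atan2(-19, 20) = 316.4688 deg
z = -19

r = 27.5862, theta = 316.4688 deg, z = -19


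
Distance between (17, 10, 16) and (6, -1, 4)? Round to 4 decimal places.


d = sqrt((6-17)^2 + (-1-10)^2 + (4-16)^2) = 19.6469

19.6469


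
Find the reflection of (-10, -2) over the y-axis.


Reflection across y-axis: (x, y) -> (-x, y)
(-10, -2) -> (10, -2)

(10, -2)


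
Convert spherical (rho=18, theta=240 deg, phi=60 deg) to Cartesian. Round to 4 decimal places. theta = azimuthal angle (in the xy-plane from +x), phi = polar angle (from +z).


x = 18 * sin(60) * cos(240) = -7.7942
y = 18 * sin(60) * sin(240) = -13.5
z = 18 * cos(60) = 9

(-7.7942, -13.5, 9)


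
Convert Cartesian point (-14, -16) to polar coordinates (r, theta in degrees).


r = sqrt((-14)^2 + (-16)^2) = 21.2603
theta = atan2(-16, -14) = 228.8141 degrees

r = 21.2603, theta = 228.8141 degrees


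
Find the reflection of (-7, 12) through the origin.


Reflection through origin: (x, y) -> (-x, -y)
(-7, 12) -> (7, -12)

(7, -12)


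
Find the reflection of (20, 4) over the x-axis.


Reflection across x-axis: (x, y) -> (x, -y)
(20, 4) -> (20, -4)

(20, -4)


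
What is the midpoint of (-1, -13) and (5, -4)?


Midpoint = ((-1+5)/2, (-13+-4)/2) = (2, -8.5)

(2, -8.5)


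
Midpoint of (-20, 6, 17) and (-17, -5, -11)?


Midpoint = ((-20+-17)/2, (6+-5)/2, (17+-11)/2) = (-18.5, 0.5, 3)

(-18.5, 0.5, 3)


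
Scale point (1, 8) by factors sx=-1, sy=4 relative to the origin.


Scaling: (x*sx, y*sy) = (1*-1, 8*4) = (-1, 32)

(-1, 32)


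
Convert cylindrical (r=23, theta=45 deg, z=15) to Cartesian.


x = 23 * cos(45) = 16.2635
y = 23 * sin(45) = 16.2635
z = 15

(16.2635, 16.2635, 15)


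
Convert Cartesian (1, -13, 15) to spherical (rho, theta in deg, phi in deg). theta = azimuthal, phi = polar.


rho = sqrt(1^2 + (-13)^2 + 15^2) = 19.8746
theta = atan2(-13, 1) = 274.3987 deg
phi = acos(15/19.8746) = 40.998 deg

rho = 19.8746, theta = 274.3987 deg, phi = 40.998 deg


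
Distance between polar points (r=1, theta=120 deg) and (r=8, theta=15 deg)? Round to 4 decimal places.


d = sqrt(r1^2 + r2^2 - 2*r1*r2*cos(t2-t1))
d = sqrt(1^2 + 8^2 - 2*1*8*cos(15-120)) = 8.3151

8.3151


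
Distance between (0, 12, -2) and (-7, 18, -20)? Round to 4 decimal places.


d = sqrt((-7-0)^2 + (18-12)^2 + (-20--2)^2) = 20.2237

20.2237


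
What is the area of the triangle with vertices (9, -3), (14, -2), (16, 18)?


Area = |x1(y2-y3) + x2(y3-y1) + x3(y1-y2)| / 2
= |9*(-2-18) + 14*(18--3) + 16*(-3--2)| / 2
= 49

49


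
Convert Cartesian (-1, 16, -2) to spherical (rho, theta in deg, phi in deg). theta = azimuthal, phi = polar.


rho = sqrt((-1)^2 + 16^2 + (-2)^2) = 16.1555
theta = atan2(16, -1) = 93.5763 deg
phi = acos(-2/16.1555) = 97.1113 deg

rho = 16.1555, theta = 93.5763 deg, phi = 97.1113 deg


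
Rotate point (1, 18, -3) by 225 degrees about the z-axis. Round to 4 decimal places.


x' = 1*cos(225) - 18*sin(225) = 12.0208
y' = 1*sin(225) + 18*cos(225) = -13.435
z' = -3

(12.0208, -13.435, -3)


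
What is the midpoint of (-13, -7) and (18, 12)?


Midpoint = ((-13+18)/2, (-7+12)/2) = (2.5, 2.5)

(2.5, 2.5)


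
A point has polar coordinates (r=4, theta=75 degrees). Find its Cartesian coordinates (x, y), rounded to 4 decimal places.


x = 4 * cos(75) = 1.0353
y = 4 * sin(75) = 3.8637

(1.0353, 3.8637)


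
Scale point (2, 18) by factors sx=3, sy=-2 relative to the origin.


Scaling: (x*sx, y*sy) = (2*3, 18*-2) = (6, -36)

(6, -36)


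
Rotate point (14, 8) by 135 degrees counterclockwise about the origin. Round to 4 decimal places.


x' = 14*cos(135) - 8*sin(135) = -15.5563
y' = 14*sin(135) + 8*cos(135) = 4.2426

(-15.5563, 4.2426)


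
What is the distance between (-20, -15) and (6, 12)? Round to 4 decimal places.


d = sqrt((6--20)^2 + (12--15)^2) = 37.4833

37.4833


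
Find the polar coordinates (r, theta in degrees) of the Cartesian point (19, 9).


r = sqrt(19^2 + 9^2) = 21.0238
theta = atan2(9, 19) = 25.3462 degrees

r = 21.0238, theta = 25.3462 degrees


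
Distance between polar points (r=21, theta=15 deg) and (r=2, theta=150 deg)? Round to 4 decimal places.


d = sqrt(r1^2 + r2^2 - 2*r1*r2*cos(t2-t1))
d = sqrt(21^2 + 2^2 - 2*21*2*cos(150-15)) = 22.4588

22.4588


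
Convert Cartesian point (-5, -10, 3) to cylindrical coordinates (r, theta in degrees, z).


r = sqrt((-5)^2 + (-10)^2) = 11.1803
theta = atan2(-10, -5) = 243.4349 deg
z = 3

r = 11.1803, theta = 243.4349 deg, z = 3


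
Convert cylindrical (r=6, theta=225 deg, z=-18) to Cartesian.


x = 6 * cos(225) = -4.2426
y = 6 * sin(225) = -4.2426
z = -18

(-4.2426, -4.2426, -18)


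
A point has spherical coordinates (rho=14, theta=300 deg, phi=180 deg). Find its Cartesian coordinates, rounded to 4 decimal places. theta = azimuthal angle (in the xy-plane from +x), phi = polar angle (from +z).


x = 14 * sin(180) * cos(300) = 0
y = 14 * sin(180) * sin(300) = 0
z = 14 * cos(180) = -14

(0, 0, -14)


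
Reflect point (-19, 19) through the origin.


Reflection through origin: (x, y) -> (-x, -y)
(-19, 19) -> (19, -19)

(19, -19)


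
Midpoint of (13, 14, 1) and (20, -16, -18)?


Midpoint = ((13+20)/2, (14+-16)/2, (1+-18)/2) = (16.5, -1, -8.5)

(16.5, -1, -8.5)


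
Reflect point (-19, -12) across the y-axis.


Reflection across y-axis: (x, y) -> (-x, y)
(-19, -12) -> (19, -12)

(19, -12)


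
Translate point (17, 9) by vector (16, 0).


Translation: (x+dx, y+dy) = (17+16, 9+0) = (33, 9)

(33, 9)


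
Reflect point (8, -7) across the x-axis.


Reflection across x-axis: (x, y) -> (x, -y)
(8, -7) -> (8, 7)

(8, 7)


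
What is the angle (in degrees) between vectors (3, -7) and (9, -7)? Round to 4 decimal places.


dot = 3*9 + -7*-7 = 76
|u| = 7.6158, |v| = 11.4018
cos(angle) = 0.8752
angle = 28.9264 degrees

28.9264 degrees


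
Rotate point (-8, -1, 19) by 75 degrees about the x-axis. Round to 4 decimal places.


x' = -8
y' = -1*cos(75) - 19*sin(75) = -18.6114
z' = -1*sin(75) + 19*cos(75) = 3.9516

(-8, -18.6114, 3.9516)


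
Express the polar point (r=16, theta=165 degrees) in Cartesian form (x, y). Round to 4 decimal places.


x = 16 * cos(165) = -15.4548
y = 16 * sin(165) = 4.1411

(-15.4548, 4.1411)


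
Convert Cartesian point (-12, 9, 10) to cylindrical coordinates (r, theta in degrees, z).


r = sqrt((-12)^2 + 9^2) = 15
theta = atan2(9, -12) = 143.1301 deg
z = 10

r = 15, theta = 143.1301 deg, z = 10


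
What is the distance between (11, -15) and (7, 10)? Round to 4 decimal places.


d = sqrt((7-11)^2 + (10--15)^2) = 25.318

25.318


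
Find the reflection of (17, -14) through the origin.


Reflection through origin: (x, y) -> (-x, -y)
(17, -14) -> (-17, 14)

(-17, 14)


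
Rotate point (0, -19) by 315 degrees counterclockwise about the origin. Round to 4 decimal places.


x' = 0*cos(315) - -19*sin(315) = -13.435
y' = 0*sin(315) + -19*cos(315) = -13.435

(-13.435, -13.435)
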